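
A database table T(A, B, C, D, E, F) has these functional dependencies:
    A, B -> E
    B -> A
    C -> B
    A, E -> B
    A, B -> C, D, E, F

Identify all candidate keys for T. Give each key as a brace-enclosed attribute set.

Closure of {B} is {A, B, C, D, E, F}, the whole schema; {B} is a candidate key.
Closure of {C} is {A, B, C, D, E, F}, the whole schema; {C} is a candidate key.
Closure of {A, E} is {A, B, C, D, E, F}, the whole schema; {A, E} is a candidate key.
No proper subset of any of these is a key, and no other minimal superkey exists.

{A, E}, {B}, {C}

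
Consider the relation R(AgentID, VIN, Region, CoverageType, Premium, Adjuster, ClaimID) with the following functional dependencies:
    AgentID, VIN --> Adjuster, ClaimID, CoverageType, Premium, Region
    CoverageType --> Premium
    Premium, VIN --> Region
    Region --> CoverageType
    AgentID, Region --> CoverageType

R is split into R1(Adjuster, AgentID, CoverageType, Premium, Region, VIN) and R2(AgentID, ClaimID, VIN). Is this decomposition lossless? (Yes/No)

Yes

R1 ∩ R2 = {AgentID, VIN}; its closure under F is {Adjuster, AgentID, ClaimID, CoverageType, Premium, Region, VIN}.
R1 is contained in that closure, so R1 ∩ R2 --> R1 holds and the join is lossless.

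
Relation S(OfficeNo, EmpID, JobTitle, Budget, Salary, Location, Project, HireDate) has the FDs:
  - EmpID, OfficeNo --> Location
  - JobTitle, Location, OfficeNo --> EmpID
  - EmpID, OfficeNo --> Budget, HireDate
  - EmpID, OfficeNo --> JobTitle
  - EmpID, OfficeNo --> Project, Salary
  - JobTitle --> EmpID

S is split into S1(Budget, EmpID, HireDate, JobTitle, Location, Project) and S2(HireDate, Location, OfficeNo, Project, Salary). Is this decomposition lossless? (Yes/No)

No

The shared attributes are {HireDate, Location, Project} and {HireDate, Location, Project}⁺ = {HireDate, Location, Project}.
Neither S1 nor S2 is contained in that closure, so the decomposition is lossy.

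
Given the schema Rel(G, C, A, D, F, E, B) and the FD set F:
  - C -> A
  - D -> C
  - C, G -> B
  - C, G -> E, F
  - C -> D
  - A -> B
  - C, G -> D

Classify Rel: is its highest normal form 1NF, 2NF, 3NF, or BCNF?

1NF

Candidate keys: {C, G}, {D, G}. Prime attributes: {C, D, G}.
C -> A: {C}⁺ = {A, B, C, D}, which is not all of the attributes, so the left side is not a superkey — BCNF is violated.
C -> A determines the non-prime attribute {A} from a non-superkey — 3NF is violated.
Since {C} ⊂ {C, G} and {C}⁺ ⊇ {A, B} with {A, B} non-prime, there is a partial dependency; 2NF fails.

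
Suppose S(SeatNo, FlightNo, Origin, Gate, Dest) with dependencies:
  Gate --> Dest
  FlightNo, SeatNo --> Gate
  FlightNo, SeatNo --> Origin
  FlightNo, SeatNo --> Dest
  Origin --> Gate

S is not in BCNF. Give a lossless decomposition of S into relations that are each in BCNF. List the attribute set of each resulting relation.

{Dest, Gate}; {FlightNo, Origin, SeatNo}; {Gate, Origin}

Candidate key of the original relation: {FlightNo, SeatNo}.
In {Dest, FlightNo, Gate, Origin, SeatNo}, {Gate} is not a superkey ({Gate}⁺ restricted to this set is {Dest, Gate}), so split on Gate --> Dest into {Dest, Gate} and {FlightNo, Gate, Origin, SeatNo}.
{Dest, Gate} is in BCNF.
In {FlightNo, Gate, Origin, SeatNo}, {Origin} is not a superkey ({Origin}⁺ restricted to this set is {Gate, Origin}), so split on Origin --> Gate into {Gate, Origin} and {FlightNo, Origin, SeatNo}.
{Gate, Origin} is in BCNF.
{FlightNo, Origin, SeatNo} is in BCNF.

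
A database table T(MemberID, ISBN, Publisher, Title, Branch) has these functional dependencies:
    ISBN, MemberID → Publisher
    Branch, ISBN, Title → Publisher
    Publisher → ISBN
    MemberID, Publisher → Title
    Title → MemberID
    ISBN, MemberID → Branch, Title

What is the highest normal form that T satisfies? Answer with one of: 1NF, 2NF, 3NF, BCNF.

Candidate keys: {ISBN, MemberID}, {ISBN, Title}, {MemberID, Publisher}, {Publisher, Title}. Prime attributes: {ISBN, MemberID, Publisher, Title}.
Publisher → ISBN: {Publisher}⁺ = {ISBN, Publisher}, which is not all of the attributes, so the left side is not a superkey — BCNF is violated.
But every attribute on its right side ({ISBN}) is prime, and the same holds for every other non-superkey FD, so 3NF still holds.

3NF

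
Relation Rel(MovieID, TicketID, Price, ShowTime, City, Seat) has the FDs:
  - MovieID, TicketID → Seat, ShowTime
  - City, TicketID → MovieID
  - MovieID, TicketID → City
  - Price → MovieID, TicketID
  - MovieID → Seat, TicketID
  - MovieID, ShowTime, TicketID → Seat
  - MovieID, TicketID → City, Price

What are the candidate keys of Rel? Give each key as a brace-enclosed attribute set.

{MovieID}⁺ = {City, MovieID, Price, Seat, ShowTime, TicketID}, which is every attribute, so {MovieID} is a candidate key.
{Price}⁺ = {City, MovieID, Price, Seat, ShowTime, TicketID}, which is every attribute, so {Price} is a candidate key.
{City, TicketID}⁺ = {City, MovieID, Price, Seat, ShowTime, TicketID}, which is every attribute, so {City, TicketID} is a candidate key.
Any other superkey properly contains one of these, so there are no further candidate keys.

{City, TicketID}, {MovieID}, {Price}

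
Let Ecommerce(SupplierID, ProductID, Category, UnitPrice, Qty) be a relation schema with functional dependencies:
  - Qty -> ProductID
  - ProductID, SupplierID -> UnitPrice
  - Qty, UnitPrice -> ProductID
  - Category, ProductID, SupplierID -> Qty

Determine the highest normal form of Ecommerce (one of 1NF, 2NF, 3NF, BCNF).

1NF

Candidate keys: {Category, ProductID, SupplierID}, {Category, Qty, SupplierID}. Prime attributes: {Category, ProductID, Qty, SupplierID}.
For Qty -> ProductID we have {Qty}⁺ = {ProductID, Qty}; {Qty} is not a superkey, so BCNF fails.
ProductID, SupplierID -> UnitPrice has non-prime {UnitPrice} on the right and a non-superkey on the left, so 3NF fails.
{ProductID, SupplierID} is a proper subset of the key {Category, ProductID, SupplierID}, and {ProductID, SupplierID}⁺ contains the non-prime attribute {UnitPrice} — a partial dependency, so 2NF is violated.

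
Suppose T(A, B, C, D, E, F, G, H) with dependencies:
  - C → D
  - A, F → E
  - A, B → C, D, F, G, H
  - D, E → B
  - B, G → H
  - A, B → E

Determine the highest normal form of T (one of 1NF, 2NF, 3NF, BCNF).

Candidate keys: {A, B}, {A, C, E}, {A, C, F}, {A, D, E}, {A, D, F}. Prime attributes: {A, B, C, D, E, F}.
C → D: {C}⁺ = {C, D}, which is not all of the attributes, so the left side is not a superkey — BCNF is violated.
Because {H} is non-prime and the left side of B, G → H is not a superkey, the relation is not in 3NF.
No non-prime attribute depends on a proper subset of any candidate key, so 2NF holds.

2NF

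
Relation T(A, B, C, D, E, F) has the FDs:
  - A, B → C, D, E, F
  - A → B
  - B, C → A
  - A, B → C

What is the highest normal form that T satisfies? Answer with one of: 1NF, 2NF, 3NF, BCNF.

Candidate keys: {A}, {B, C}. Prime attributes: {A, B, C}.
Each dependency's left side is a superkey — BCNF holds.

BCNF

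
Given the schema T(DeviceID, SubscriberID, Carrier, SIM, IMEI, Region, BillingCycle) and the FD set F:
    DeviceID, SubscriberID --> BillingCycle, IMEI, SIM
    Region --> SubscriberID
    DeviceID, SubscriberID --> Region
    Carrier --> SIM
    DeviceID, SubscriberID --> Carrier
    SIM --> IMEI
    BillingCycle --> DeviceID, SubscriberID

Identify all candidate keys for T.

{BillingCycle}, {DeviceID, Region}, {DeviceID, SubscriberID}

Closure of {BillingCycle} is {BillingCycle, Carrier, DeviceID, IMEI, Region, SIM, SubscriberID}, the whole schema; {BillingCycle} is a candidate key.
Closure of {DeviceID, Region} is {BillingCycle, Carrier, DeviceID, IMEI, Region, SIM, SubscriberID}, the whole schema; {DeviceID, Region} is a candidate key.
Closure of {DeviceID, SubscriberID} is {BillingCycle, Carrier, DeviceID, IMEI, Region, SIM, SubscriberID}, the whole schema; {DeviceID, SubscriberID} is a candidate key.
Any other superkey properly contains one of these, so there are no further candidate keys.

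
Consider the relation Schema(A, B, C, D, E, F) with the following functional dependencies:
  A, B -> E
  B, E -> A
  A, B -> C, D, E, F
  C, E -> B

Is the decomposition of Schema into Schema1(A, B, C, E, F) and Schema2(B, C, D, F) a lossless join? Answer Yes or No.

Common attributes: {B, C, F}; their closure is {B, C, F}.
Neither Schema1 nor Schema2 is contained in that closure, so the decomposition is lossy.

No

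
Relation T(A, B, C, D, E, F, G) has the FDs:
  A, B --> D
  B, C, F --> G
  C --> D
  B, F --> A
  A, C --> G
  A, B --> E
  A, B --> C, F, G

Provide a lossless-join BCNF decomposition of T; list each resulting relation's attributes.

Candidate keys of the original relation: {A, B}, {B, F}.
Within {A, B, C, D, E, F, G}: {C}⁺ ∩ {A, B, C, D, E, F, G} = {C, D}, not the whole set, so C --> D violates BCNF; decompose into {C, D} and {A, B, C, E, F, G}.
{C, D} has no BCNF violation.
Within {A, B, C, E, F, G}: {A, C}⁺ ∩ {A, B, C, E, F, G} = {A, C, G}, not the whole set, so A, C --> G violates BCNF; decompose into {A, C, G} and {A, B, C, E, F}.
{A, C, G} has no BCNF violation.
{A, B, C, E, F} has no BCNF violation.

{A, B, C, E, F}; {A, C, G}; {C, D}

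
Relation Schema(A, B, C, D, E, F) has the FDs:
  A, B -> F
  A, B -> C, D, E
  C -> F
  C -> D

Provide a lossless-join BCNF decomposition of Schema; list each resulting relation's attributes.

Candidate key of the original relation: {A, B}.
Within {A, B, C, D, E, F}: {C}⁺ ∩ {A, B, C, D, E, F} = {C, D, F}, not the whole set, so C -> D, F violates BCNF; decompose into {C, D, F} and {A, B, C, E}.
{C, D, F}: every determinant is a superkey — BCNF.
{A, B, C, E}: every determinant is a superkey — BCNF.

{A, B, C, E}; {C, D, F}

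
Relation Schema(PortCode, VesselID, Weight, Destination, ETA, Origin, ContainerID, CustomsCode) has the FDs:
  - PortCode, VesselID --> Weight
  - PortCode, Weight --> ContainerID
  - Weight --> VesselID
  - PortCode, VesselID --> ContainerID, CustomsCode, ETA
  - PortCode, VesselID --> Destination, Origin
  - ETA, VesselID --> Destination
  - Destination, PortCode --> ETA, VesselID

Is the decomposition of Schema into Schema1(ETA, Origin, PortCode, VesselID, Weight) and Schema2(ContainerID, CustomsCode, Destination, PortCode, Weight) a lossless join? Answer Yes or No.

The shared attributes are {PortCode, Weight} and {PortCode, Weight}⁺ = {ContainerID, CustomsCode, Destination, ETA, Origin, PortCode, VesselID, Weight}.
Schema1 is contained in that closure, so Schema1 ∩ Schema2 --> Schema1 holds and the join is lossless.

Yes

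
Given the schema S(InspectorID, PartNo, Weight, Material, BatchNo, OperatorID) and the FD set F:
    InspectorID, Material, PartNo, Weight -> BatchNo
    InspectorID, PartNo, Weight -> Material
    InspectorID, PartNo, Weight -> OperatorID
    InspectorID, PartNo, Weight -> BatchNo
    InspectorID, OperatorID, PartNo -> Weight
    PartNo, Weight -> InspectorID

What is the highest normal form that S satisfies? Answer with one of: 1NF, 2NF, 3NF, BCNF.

BCNF

Candidate keys: {InspectorID, OperatorID, PartNo}, {PartNo, Weight}. Prime attributes: {InspectorID, OperatorID, PartNo, Weight}.
The left-hand side of every FD is a superkey, so BCNF is satisfied.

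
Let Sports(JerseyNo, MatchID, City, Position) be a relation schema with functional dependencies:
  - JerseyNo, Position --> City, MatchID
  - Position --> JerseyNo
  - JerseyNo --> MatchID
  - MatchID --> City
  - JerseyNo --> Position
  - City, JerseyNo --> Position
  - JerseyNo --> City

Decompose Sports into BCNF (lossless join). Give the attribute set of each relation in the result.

Candidate keys of the original relation: {JerseyNo}, {Position}.
{City, JerseyNo, MatchID, Position}: {MatchID} determines {City, MatchID} here but is not a superkey — split on MatchID --> City, giving {City, MatchID} and {JerseyNo, MatchID, Position}.
{City, MatchID} is in BCNF.
{JerseyNo, MatchID, Position} is in BCNF.

{City, MatchID}; {JerseyNo, MatchID, Position}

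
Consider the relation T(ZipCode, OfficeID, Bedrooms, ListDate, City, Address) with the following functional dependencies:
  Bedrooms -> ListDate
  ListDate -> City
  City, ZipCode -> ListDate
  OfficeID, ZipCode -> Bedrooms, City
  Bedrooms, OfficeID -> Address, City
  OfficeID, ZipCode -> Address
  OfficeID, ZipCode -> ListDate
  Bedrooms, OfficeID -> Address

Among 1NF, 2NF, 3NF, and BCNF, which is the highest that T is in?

Candidate key: {OfficeID, ZipCode}. Prime attributes: {OfficeID, ZipCode}.
For Bedrooms -> ListDate we have {Bedrooms}⁺ = {Bedrooms, City, ListDate}; {Bedrooms} is not a superkey, so BCNF fails.
Bedrooms -> ListDate determines the non-prime attribute {ListDate} from a non-superkey — 3NF is violated.
No non-prime attribute depends on a proper subset of any candidate key, so 2NF holds.

2NF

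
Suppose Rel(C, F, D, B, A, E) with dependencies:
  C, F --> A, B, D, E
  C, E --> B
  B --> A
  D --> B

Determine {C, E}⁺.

Start with {C, E}.
C, E --> B applies; add {B} → now {B, C, E}.
B --> A applies; add {A} → now {A, B, C, E}.
No further FD applies.

{A, B, C, E}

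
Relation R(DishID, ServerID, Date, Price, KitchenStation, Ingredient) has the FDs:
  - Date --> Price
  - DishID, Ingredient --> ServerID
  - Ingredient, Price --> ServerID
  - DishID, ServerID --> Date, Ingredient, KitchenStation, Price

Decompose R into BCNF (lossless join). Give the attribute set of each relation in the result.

Candidate keys of the original relation: {DishID, Ingredient}, {DishID, ServerID}.
In {Date, DishID, Ingredient, KitchenStation, Price, ServerID}, {Date} is not a superkey ({Date}⁺ restricted to this set is {Date, Price}), so split on Date --> Price into {Date, Price} and {Date, DishID, Ingredient, KitchenStation, ServerID}.
{Date, Price}: every determinant is a superkey — BCNF.
In {Date, DishID, Ingredient, KitchenStation, ServerID}, {Date, Ingredient} is not a superkey ({Date, Ingredient}⁺ restricted to this set is {Date, Ingredient, ServerID}), so split on Date, Ingredient --> ServerID into {Date, Ingredient, ServerID} and {Date, DishID, Ingredient, KitchenStation}.
{Date, Ingredient, ServerID}: every determinant is a superkey — BCNF.
{Date, DishID, Ingredient, KitchenStation}: every determinant is a superkey — BCNF.

{Date, DishID, Ingredient, KitchenStation}; {Date, Ingredient, ServerID}; {Date, Price}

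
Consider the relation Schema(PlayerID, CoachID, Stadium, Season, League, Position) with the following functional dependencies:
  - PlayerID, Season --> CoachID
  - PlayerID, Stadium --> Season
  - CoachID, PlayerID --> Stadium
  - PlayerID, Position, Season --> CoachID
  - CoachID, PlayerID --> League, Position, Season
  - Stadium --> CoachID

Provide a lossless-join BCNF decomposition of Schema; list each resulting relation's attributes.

{CoachID, Stadium}; {League, PlayerID, Position, Season, Stadium}

Candidate keys of the original relation: {CoachID, PlayerID}, {PlayerID, Season}, {PlayerID, Stadium}.
In {CoachID, League, PlayerID, Position, Season, Stadium}, {Stadium} is not a superkey ({Stadium}⁺ restricted to this set is {CoachID, Stadium}), so split on Stadium --> CoachID into {CoachID, Stadium} and {League, PlayerID, Position, Season, Stadium}.
{CoachID, Stadium} has no BCNF violation.
{League, PlayerID, Position, Season, Stadium} has no BCNF violation.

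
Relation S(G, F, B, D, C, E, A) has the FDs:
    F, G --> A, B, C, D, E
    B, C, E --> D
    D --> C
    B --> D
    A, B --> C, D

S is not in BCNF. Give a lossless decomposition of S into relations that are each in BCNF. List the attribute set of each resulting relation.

{A, B, E, F, G}; {B, C}; {B, D}; {C, D}

Candidate key of the original relation: {F, G}.
{A, B, C, D, E, F, G}: {B, C, E} determines {B, C, D, E} here but is not a superkey — split on B, C, E --> D, giving {B, C, D, E} and {A, B, C, E, F, G}.
{B, C, D, E}: {D} determines {C, D} here but is not a superkey — split on D --> C, giving {C, D} and {B, D, E}.
{C, D} is in BCNF.
{B, D, E}: {B} determines {B, D} here but is not a superkey — split on B --> D, giving {B, D} and {B, E}.
{B, D} is in BCNF.
{B, E} is in BCNF.
{A, B, C, E, F, G}: {B} determines {B, C} here but is not a superkey — split on B --> C, giving {B, C} and {A, B, E, F, G}.
{B, C} is in BCNF.
{A, B, E, F, G} is in BCNF.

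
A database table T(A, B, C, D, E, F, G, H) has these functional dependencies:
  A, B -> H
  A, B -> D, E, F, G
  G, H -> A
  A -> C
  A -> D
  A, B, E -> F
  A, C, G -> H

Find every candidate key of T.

{A, B}, {B, G, H}

Attributes never on any right-hand side: {B} — every candidate key must contain it.
{A, B} is a candidate key since {A, B}⁺ = {A, B, C, D, E, F, G, H} covers every attribute.
{B, G, H} is a candidate key since {B, G, H}⁺ = {A, B, C, D, E, F, G, H} covers every attribute.
No proper subset of any of these is a key, and no other minimal superkey exists.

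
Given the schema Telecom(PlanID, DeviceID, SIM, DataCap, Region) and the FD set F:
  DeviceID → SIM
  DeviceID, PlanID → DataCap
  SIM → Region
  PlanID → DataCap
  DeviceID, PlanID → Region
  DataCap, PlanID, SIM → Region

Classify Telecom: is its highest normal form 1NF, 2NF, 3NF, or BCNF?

1NF

Candidate key: {DeviceID, PlanID}. Prime attributes: {DeviceID, PlanID}.
For DeviceID → SIM we have {DeviceID}⁺ = {DeviceID, Region, SIM}; {DeviceID} is not a superkey, so BCNF fails.
DeviceID → SIM determines the non-prime attribute {SIM} from a non-superkey — 3NF is violated.
Since {DeviceID} ⊂ {DeviceID, PlanID} and {DeviceID}⁺ ⊇ {Region, SIM} with {Region, SIM} non-prime, there is a partial dependency; 2NF fails.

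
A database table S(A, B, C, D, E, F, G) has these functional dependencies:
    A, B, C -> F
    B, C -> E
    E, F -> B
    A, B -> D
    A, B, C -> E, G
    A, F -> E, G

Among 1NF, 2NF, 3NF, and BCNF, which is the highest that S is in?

Candidate keys: {A, B, C}, {A, C, F}. Prime attributes: {A, B, C, F}.
B, C -> E breaks BCNF: {B, C}⁺ = {B, C, E}, so {B, C} is not a superkey.
B, C -> E determines the non-prime attribute {E} from a non-superkey — 3NF is violated.
The proper key subset {A, B} of {A, B, C} determines non-prime {D}, so the relation is not even in 2NF.

1NF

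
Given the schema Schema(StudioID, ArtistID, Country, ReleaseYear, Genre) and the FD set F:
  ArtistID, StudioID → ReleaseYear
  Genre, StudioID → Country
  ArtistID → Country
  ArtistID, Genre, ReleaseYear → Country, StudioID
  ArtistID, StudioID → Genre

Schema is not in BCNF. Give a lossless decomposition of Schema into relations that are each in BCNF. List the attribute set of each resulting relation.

{ArtistID, Genre, ReleaseYear, StudioID}; {Country, Genre, StudioID}

Candidate keys of the original relation: {ArtistID, Genre, ReleaseYear}, {ArtistID, StudioID}.
Within {ArtistID, Country, Genre, ReleaseYear, StudioID}: {Genre, StudioID}⁺ ∩ {ArtistID, Country, Genre, ReleaseYear, StudioID} = {Country, Genre, StudioID}, not the whole set, so Genre, StudioID → Country violates BCNF; decompose into {Country, Genre, StudioID} and {ArtistID, Genre, ReleaseYear, StudioID}.
{Country, Genre, StudioID}: every determinant is a superkey — BCNF.
{ArtistID, Genre, ReleaseYear, StudioID}: every determinant is a superkey — BCNF.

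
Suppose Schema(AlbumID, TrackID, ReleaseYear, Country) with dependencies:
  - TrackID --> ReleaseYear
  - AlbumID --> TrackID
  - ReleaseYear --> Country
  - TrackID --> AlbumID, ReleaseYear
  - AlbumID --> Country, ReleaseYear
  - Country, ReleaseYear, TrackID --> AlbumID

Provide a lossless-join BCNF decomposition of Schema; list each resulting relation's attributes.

Candidate keys of the original relation: {AlbumID}, {TrackID}.
{AlbumID, Country, ReleaseYear, TrackID}: {ReleaseYear} determines {Country, ReleaseYear} here but is not a superkey — split on ReleaseYear --> Country, giving {Country, ReleaseYear} and {AlbumID, ReleaseYear, TrackID}.
{Country, ReleaseYear} is in BCNF.
{AlbumID, ReleaseYear, TrackID} is in BCNF.

{AlbumID, ReleaseYear, TrackID}; {Country, ReleaseYear}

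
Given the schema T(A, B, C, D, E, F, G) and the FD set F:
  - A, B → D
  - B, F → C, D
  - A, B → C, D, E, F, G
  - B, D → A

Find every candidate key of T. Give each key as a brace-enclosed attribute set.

{A, B}, {B, D}, {B, F}

Attributes never on any right-hand side: {B} — every candidate key must contain it.
Closure of {A, B} is {A, B, C, D, E, F, G}, the whole schema; {A, B} is a candidate key.
Closure of {B, D} is {A, B, C, D, E, F, G}, the whole schema; {B, D} is a candidate key.
Closure of {B, F} is {A, B, C, D, E, F, G}, the whole schema; {B, F} is a candidate key.
Any other superkey properly contains one of these, so there are no further candidate keys.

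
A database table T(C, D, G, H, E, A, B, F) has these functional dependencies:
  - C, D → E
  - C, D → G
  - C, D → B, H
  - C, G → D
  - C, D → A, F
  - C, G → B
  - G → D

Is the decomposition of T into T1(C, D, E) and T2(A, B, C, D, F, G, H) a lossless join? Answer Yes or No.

Yes

Common attributes: {C, D}; their closure is {A, B, C, D, E, F, G, H}.
This includes all of T1, so the common attributes are a superkey of T1 — the join is lossless.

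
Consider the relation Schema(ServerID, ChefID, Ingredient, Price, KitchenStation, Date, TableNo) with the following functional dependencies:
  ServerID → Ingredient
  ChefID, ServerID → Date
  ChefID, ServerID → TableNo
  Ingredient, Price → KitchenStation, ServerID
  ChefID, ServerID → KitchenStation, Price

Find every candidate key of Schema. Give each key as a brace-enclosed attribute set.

{ChefID, Ingredient, Price}, {ChefID, ServerID}

No FD produces {ChefID}, so it must be in every candidate key.
{ChefID, ServerID} is a candidate key since {ChefID, ServerID}⁺ = {ChefID, Date, Ingredient, KitchenStation, Price, ServerID, TableNo} covers every attribute.
{ChefID, Ingredient, Price} is a candidate key since {ChefID, Ingredient, Price}⁺ = {ChefID, Date, Ingredient, KitchenStation, Price, ServerID, TableNo} covers every attribute.
Any other superkey properly contains one of these, so there are no further candidate keys.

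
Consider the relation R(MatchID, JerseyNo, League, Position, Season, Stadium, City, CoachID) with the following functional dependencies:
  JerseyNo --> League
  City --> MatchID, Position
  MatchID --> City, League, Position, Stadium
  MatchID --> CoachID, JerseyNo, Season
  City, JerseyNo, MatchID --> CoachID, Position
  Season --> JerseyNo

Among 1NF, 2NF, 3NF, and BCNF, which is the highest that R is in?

2NF

Candidate keys: {City}, {MatchID}. Prime attributes: {City, MatchID}.
JerseyNo --> League breaks BCNF: {JerseyNo}⁺ = {JerseyNo, League}, so {JerseyNo} is not a superkey.
Because {League} is non-prime and the left side of JerseyNo --> League is not a superkey, the relation is not in 3NF.
All keys have size 1, which rules out partial dependencies — 2NF is satisfied.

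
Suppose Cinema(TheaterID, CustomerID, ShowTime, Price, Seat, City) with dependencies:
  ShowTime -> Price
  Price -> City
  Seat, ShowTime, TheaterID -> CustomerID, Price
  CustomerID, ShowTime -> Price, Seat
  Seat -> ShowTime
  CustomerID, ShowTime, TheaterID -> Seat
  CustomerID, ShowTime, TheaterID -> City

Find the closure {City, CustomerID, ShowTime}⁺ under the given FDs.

Start with {City, CustomerID, ShowTime}.
ShowTime -> Price applies; add {Price} → now {City, CustomerID, Price, ShowTime}.
CustomerID, ShowTime -> Price, Seat applies; add {Seat} → now {City, CustomerID, Price, Seat, ShowTime}.
No further FD applies.

{City, CustomerID, Price, Seat, ShowTime}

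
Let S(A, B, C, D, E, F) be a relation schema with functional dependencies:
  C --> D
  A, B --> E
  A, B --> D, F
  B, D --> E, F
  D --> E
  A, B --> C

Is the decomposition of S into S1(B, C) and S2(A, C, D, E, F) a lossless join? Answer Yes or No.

S1 ∩ S2 = {C}; its closure under F is {C, D, E}.
Neither S1 nor S2 is contained in that closure, so the decomposition is lossy.

No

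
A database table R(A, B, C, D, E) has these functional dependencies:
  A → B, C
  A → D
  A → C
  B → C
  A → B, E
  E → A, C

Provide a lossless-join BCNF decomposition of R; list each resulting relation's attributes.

{A, B, D, E}; {B, C}

Candidate keys of the original relation: {A}, {E}.
Within {A, B, C, D, E}: {B}⁺ ∩ {A, B, C, D, E} = {B, C}, not the whole set, so B → C violates BCNF; decompose into {B, C} and {A, B, D, E}.
{B, C} has no BCNF violation.
{A, B, D, E} has no BCNF violation.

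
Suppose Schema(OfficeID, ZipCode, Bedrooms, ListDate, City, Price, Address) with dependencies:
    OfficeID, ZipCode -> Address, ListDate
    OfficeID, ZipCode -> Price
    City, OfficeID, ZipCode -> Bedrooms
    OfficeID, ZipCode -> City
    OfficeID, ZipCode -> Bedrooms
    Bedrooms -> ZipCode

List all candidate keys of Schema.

{Bedrooms, OfficeID}, {OfficeID, ZipCode}

No FD produces {OfficeID}, so it must be in every candidate key.
Closure of {Bedrooms, OfficeID} is {Address, Bedrooms, City, ListDate, OfficeID, Price, ZipCode}, the whole schema; {Bedrooms, OfficeID} is a candidate key.
Closure of {OfficeID, ZipCode} is {Address, Bedrooms, City, ListDate, OfficeID, Price, ZipCode}, the whole schema; {OfficeID, ZipCode} is a candidate key.
Any other superkey properly contains one of these, so there are no further candidate keys.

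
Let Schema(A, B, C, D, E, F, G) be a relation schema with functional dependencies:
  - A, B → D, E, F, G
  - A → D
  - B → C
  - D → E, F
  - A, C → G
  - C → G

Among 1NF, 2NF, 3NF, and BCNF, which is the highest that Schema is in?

Candidate key: {A, B}. Prime attributes: {A, B}.
A → D: {A}⁺ = {A, D, E, F}, which is not all of the attributes, so the left side is not a superkey — BCNF is violated.
Because {D} is non-prime and the left side of A → D is not a superkey, the relation is not in 3NF.
{A} is a proper subset of the key {A, B}, and {A}⁺ contains the non-prime attributes {D, E, F} — a partial dependency, so 2NF is violated.

1NF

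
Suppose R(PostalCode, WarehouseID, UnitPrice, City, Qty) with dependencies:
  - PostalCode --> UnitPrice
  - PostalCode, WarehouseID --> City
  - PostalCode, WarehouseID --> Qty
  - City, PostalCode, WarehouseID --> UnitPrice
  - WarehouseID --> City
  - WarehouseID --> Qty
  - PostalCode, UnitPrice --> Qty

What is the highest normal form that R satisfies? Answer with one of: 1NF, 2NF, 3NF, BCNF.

Candidate key: {PostalCode, WarehouseID}. Prime attributes: {PostalCode, WarehouseID}.
PostalCode --> UnitPrice: {PostalCode}⁺ = {PostalCode, Qty, UnitPrice}, which is not all of the attributes, so the left side is not a superkey — BCNF is violated.
Because {UnitPrice} is non-prime and the left side of PostalCode --> UnitPrice is not a superkey, the relation is not in 3NF.
The proper key subset {PostalCode} of {PostalCode, WarehouseID} determines non-prime {Qty, UnitPrice}, so the relation is not even in 2NF.

1NF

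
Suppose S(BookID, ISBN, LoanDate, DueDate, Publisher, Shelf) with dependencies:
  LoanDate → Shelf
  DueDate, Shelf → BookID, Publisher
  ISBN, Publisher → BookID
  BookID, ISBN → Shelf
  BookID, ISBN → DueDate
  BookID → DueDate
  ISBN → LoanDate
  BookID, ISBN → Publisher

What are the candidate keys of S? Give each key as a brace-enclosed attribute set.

Attributes never on any right-hand side: {ISBN} — every candidate key must contain it.
{BookID, ISBN}⁺ = {BookID, DueDate, ISBN, LoanDate, Publisher, Shelf}, which is every attribute, so {BookID, ISBN} is a candidate key.
{DueDate, ISBN}⁺ = {BookID, DueDate, ISBN, LoanDate, Publisher, Shelf}, which is every attribute, so {DueDate, ISBN} is a candidate key.
{ISBN, Publisher}⁺ = {BookID, DueDate, ISBN, LoanDate, Publisher, Shelf}, which is every attribute, so {ISBN, Publisher} is a candidate key.
No proper subset of any of these is a key, and no other minimal superkey exists.

{BookID, ISBN}, {DueDate, ISBN}, {ISBN, Publisher}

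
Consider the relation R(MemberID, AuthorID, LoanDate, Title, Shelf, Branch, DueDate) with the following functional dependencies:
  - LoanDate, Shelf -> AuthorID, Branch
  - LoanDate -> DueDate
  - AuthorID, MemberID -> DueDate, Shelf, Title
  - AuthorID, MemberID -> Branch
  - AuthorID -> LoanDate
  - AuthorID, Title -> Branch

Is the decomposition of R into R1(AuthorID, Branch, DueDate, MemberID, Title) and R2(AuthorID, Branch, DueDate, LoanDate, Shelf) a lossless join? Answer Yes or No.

Common attributes: {AuthorID, Branch, DueDate}; their closure is {AuthorID, Branch, DueDate, LoanDate}.
Neither R1 nor R2 is contained in that closure, so the decomposition is lossy.

No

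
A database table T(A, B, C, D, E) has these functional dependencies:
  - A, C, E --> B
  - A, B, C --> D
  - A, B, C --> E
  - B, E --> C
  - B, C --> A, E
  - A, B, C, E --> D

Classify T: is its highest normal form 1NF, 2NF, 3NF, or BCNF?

Candidate keys: {A, C, E}, {B, C}, {B, E}. Prime attributes: {A, B, C, E}.
The left-hand side of every FD is a superkey, so BCNF is satisfied.

BCNF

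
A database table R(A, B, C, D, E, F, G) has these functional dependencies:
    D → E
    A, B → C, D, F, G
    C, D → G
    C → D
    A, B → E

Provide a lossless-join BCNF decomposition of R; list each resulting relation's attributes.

Candidate key of the original relation: {A, B}.
Within {A, B, C, D, E, F, G}: {D}⁺ ∩ {A, B, C, D, E, F, G} = {D, E}, not the whole set, so D → E violates BCNF; decompose into {D, E} and {A, B, C, D, F, G}.
{D, E} has no BCNF violation.
Within {A, B, C, D, F, G}: {C, D}⁺ ∩ {A, B, C, D, F, G} = {C, D, G}, not the whole set, so C, D → G violates BCNF; decompose into {C, D, G} and {A, B, C, D, F}.
{C, D, G} has no BCNF violation.
Within {A, B, C, D, F}: {C}⁺ ∩ {A, B, C, D, F} = {C, D}, not the whole set, so C → D violates BCNF; decompose into {C, D} and {A, B, C, F}.
{C, D} has no BCNF violation.
{A, B, C, F} has no BCNF violation.

{A, B, C, F}; {C, D, G}; {D, E}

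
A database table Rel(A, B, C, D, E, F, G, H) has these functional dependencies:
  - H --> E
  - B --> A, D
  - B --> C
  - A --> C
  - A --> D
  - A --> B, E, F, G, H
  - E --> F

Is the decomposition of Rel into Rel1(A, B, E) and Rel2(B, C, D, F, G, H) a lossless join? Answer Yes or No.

Yes

The shared attributes are {B} and {B}⁺ = {A, B, C, D, E, F, G, H}.
Rel1 is contained in that closure, so Rel1 ∩ Rel2 --> Rel1 holds and the join is lossless.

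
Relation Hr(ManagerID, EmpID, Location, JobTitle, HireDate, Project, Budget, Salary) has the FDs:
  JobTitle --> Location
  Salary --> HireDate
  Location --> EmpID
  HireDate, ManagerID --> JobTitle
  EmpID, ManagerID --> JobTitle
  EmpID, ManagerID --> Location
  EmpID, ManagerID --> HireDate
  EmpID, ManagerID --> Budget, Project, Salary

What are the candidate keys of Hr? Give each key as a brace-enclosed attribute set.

No FD produces {ManagerID}, so it must be in every candidate key.
{EmpID, ManagerID}⁺ = {Budget, EmpID, HireDate, JobTitle, Location, ManagerID, Project, Salary} — all of the relation — so {EmpID, ManagerID} is a candidate key.
{HireDate, ManagerID}⁺ = {Budget, EmpID, HireDate, JobTitle, Location, ManagerID, Project, Salary} — all of the relation — so {HireDate, ManagerID} is a candidate key.
{JobTitle, ManagerID}⁺ = {Budget, EmpID, HireDate, JobTitle, Location, ManagerID, Project, Salary} — all of the relation — so {JobTitle, ManagerID} is a candidate key.
{Location, ManagerID}⁺ = {Budget, EmpID, HireDate, JobTitle, Location, ManagerID, Project, Salary} — all of the relation — so {Location, ManagerID} is a candidate key.
{ManagerID, Salary}⁺ = {Budget, EmpID, HireDate, JobTitle, Location, ManagerID, Project, Salary} — all of the relation — so {ManagerID, Salary} is a candidate key.
Any other superkey properly contains one of these, so there are no further candidate keys.

{EmpID, ManagerID}, {HireDate, ManagerID}, {JobTitle, ManagerID}, {Location, ManagerID}, {ManagerID, Salary}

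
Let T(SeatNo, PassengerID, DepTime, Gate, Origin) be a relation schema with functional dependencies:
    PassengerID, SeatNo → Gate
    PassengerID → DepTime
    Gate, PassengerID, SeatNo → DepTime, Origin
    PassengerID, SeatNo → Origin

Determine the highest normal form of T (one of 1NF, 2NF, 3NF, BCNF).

1NF

Candidate key: {PassengerID, SeatNo}. Prime attributes: {PassengerID, SeatNo}.
PassengerID → DepTime breaks BCNF: {PassengerID}⁺ = {DepTime, PassengerID}, so {PassengerID} is not a superkey.
Because {DepTime} is non-prime and the left side of PassengerID → DepTime is not a superkey, the relation is not in 3NF.
Since {PassengerID} ⊂ {PassengerID, SeatNo} and {PassengerID}⁺ ⊇ {DepTime} with {DepTime} non-prime, there is a partial dependency; 2NF fails.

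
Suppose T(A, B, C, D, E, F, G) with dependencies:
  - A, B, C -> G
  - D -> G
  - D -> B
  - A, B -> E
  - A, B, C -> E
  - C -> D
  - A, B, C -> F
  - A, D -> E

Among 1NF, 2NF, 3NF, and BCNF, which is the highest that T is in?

1NF

Candidate key: {A, C}. Prime attributes: {A, C}.
For D -> G we have {D}⁺ = {B, D, G}; {D} is not a superkey, so BCNF fails.
Because {G} is non-prime and the left side of D -> G is not a superkey, the relation is not in 3NF.
The proper key subset {C} of {A, C} determines non-prime {B, D, G}, so the relation is not even in 2NF.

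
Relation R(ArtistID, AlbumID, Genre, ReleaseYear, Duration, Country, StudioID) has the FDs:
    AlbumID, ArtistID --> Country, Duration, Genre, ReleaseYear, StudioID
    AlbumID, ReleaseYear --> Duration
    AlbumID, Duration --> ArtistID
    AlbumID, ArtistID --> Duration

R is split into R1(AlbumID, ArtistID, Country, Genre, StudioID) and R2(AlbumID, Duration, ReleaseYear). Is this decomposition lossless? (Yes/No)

No

Common attributes: {AlbumID}; their closure is {AlbumID}.
R1 ⊄ {AlbumID} and R2 ⊄ {AlbumID}, so the split is lossy.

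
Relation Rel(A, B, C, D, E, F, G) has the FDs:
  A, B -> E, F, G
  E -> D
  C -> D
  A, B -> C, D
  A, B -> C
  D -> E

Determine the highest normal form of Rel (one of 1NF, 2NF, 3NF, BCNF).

Candidate key: {A, B}. Prime attributes: {A, B}.
E -> D breaks BCNF: {E}⁺ = {D, E}, so {E} is not a superkey.
Because {D} is non-prime and the left side of E -> D is not a superkey, the relation is not in 3NF.
Checking every proper subset of each key, none determines a non-prime attribute — 2NF is satisfied.

2NF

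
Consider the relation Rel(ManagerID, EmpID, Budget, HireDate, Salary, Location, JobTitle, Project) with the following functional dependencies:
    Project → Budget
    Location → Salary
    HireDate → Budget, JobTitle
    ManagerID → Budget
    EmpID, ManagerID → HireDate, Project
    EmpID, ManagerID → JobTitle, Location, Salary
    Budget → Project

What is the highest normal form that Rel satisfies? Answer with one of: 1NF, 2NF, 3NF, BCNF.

Candidate key: {EmpID, ManagerID}. Prime attributes: {EmpID, ManagerID}.
Project → Budget breaks BCNF: {Project}⁺ = {Budget, Project}, so {Project} is not a superkey.
Because {Budget} is non-prime and the left side of Project → Budget is not a superkey, the relation is not in 3NF.
Since {ManagerID} ⊂ {EmpID, ManagerID} and {ManagerID}⁺ ⊇ {Budget, Project} with {Budget, Project} non-prime, there is a partial dependency; 2NF fails.

1NF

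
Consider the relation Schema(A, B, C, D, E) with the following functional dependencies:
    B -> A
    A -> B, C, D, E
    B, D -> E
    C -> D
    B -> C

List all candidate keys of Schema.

{A}, {B}

{A} is a candidate key since {A}⁺ = {A, B, C, D, E} covers every attribute.
{B} is a candidate key since {B}⁺ = {A, B, C, D, E} covers every attribute.
These are minimal and exhaustive — every other superkey contains one of them.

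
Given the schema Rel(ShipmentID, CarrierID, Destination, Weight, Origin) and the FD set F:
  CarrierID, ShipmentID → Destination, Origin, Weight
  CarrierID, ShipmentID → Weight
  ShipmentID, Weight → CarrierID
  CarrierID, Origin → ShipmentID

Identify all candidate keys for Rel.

{CarrierID, Origin}, {CarrierID, ShipmentID}, {ShipmentID, Weight}

{CarrierID, Origin}⁺ = {CarrierID, Destination, Origin, ShipmentID, Weight} — all of the relation — so {CarrierID, Origin} is a candidate key.
{CarrierID, ShipmentID}⁺ = {CarrierID, Destination, Origin, ShipmentID, Weight} — all of the relation — so {CarrierID, ShipmentID} is a candidate key.
{ShipmentID, Weight}⁺ = {CarrierID, Destination, Origin, ShipmentID, Weight} — all of the relation — so {ShipmentID, Weight} is a candidate key.
Any other superkey properly contains one of these, so there are no further candidate keys.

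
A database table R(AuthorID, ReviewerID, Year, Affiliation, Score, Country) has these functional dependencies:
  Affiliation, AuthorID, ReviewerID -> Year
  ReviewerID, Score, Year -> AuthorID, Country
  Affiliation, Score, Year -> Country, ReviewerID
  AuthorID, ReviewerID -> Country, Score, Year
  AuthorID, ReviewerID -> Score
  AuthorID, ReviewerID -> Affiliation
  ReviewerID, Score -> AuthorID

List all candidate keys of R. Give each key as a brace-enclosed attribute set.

{AuthorID, ReviewerID} is a candidate key since {AuthorID, ReviewerID}⁺ = {Affiliation, AuthorID, Country, ReviewerID, Score, Year} covers every attribute.
{ReviewerID, Score} is a candidate key since {ReviewerID, Score}⁺ = {Affiliation, AuthorID, Country, ReviewerID, Score, Year} covers every attribute.
{Affiliation, Score, Year} is a candidate key since {Affiliation, Score, Year}⁺ = {Affiliation, AuthorID, Country, ReviewerID, Score, Year} covers every attribute.
Any other superkey properly contains one of these, so there are no further candidate keys.

{Affiliation, Score, Year}, {AuthorID, ReviewerID}, {ReviewerID, Score}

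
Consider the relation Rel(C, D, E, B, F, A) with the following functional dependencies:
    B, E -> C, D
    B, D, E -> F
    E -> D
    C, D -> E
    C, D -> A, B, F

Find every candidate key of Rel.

{B, E}, {C, D}, {C, E}

{B, E} is a candidate key since {B, E}⁺ = {A, B, C, D, E, F} covers every attribute.
{C, D} is a candidate key since {C, D}⁺ = {A, B, C, D, E, F} covers every attribute.
{C, E} is a candidate key since {C, E}⁺ = {A, B, C, D, E, F} covers every attribute.
These are minimal and exhaustive — every other superkey contains one of them.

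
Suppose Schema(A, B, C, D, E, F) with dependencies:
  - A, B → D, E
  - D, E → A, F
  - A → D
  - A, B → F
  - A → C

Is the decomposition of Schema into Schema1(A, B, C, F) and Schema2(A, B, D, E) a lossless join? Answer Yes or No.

Yes

The shared attributes are {A, B} and {A, B}⁺ = {A, B, C, D, E, F}.
Schema1 is contained in that closure, so Schema1 ∩ Schema2 → Schema1 holds and the join is lossless.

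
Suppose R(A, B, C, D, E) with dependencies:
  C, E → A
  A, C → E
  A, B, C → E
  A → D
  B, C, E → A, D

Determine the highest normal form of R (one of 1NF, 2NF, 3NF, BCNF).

1NF

Candidate keys: {A, B, C}, {B, C, E}. Prime attributes: {A, B, C, E}.
C, E → A: {C, E}⁺ = {A, C, D, E}, which is not all of the attributes, so the left side is not a superkey — BCNF is violated.
A → D determines the non-prime attribute {D} from a non-superkey — 3NF is violated.
Since {A} ⊂ {A, B, C} and {A}⁺ ⊇ {D} with {D} non-prime, there is a partial dependency; 2NF fails.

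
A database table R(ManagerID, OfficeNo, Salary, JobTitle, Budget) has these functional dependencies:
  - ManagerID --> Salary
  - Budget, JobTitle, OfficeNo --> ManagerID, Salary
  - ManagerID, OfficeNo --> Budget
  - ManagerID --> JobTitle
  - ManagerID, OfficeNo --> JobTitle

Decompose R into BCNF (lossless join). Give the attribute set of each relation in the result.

{Budget, ManagerID, OfficeNo}; {JobTitle, ManagerID, Salary}

Candidate keys of the original relation: {Budget, JobTitle, OfficeNo}, {ManagerID, OfficeNo}.
Within {Budget, JobTitle, ManagerID, OfficeNo, Salary}: {ManagerID}⁺ ∩ {Budget, JobTitle, ManagerID, OfficeNo, Salary} = {JobTitle, ManagerID, Salary}, not the whole set, so ManagerID --> JobTitle, Salary violates BCNF; decompose into {JobTitle, ManagerID, Salary} and {Budget, ManagerID, OfficeNo}.
{JobTitle, ManagerID, Salary}: every determinant is a superkey — BCNF.
{Budget, ManagerID, OfficeNo}: every determinant is a superkey — BCNF.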